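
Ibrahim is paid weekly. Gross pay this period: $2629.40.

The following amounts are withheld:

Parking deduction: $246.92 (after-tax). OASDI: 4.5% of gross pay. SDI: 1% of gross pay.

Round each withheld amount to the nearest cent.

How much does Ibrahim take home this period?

SDI: $2629.40 × 0.01 = $26.29
OASDI: $2629.40 × 0.045 = $118.32
Parking deduction: $246.92
Total deductions = $26.29 + $118.32 + $246.92 = $391.53
Net pay = $2629.40 − $391.53 = $2237.87

$2237.87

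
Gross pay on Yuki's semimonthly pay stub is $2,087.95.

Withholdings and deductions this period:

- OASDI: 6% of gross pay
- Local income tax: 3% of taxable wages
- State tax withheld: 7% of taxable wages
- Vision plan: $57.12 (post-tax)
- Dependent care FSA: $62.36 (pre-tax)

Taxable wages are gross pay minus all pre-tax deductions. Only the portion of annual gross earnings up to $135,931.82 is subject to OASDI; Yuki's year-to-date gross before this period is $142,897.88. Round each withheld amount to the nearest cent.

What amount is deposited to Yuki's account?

$1,765.91

Dependent care FSA: $62.36
Taxable wages = $2,087.95 − $62.36 = $2,025.59
State tax withheld: $2,025.59 × 0.07 = $141.79
Local income tax: $2,025.59 × 0.03 = $60.77
OASDI: annual cap $135,931.82 already reached (YTD $142,897.88), so $0.00
Vision plan: $57.12
Total deductions = $62.36 + $141.79 + $60.77 + $0.00 + $57.12 = $322.04
Net pay = $2,087.95 − $322.04 = $1,765.91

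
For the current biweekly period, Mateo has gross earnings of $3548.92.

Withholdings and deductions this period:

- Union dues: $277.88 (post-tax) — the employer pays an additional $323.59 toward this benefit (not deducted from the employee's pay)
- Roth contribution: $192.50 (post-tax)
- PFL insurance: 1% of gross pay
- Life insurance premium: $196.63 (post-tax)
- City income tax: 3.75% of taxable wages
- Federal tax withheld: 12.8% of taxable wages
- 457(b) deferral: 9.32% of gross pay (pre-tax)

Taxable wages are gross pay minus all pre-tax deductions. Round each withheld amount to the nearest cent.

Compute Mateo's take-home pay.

$1983.06

457(b) deferral: $3548.92 × 0.0932 = $330.76
Taxable wages = $3548.92 − $330.76 = $3218.16
City income tax: $3218.16 × 0.0375 = $120.68
Federal tax withheld: $3218.16 × 0.128 = $411.92
PFL insurance: $3548.92 × 0.01 = $35.49
Roth contribution: $192.50
Union dues: $277.88
Life insurance premium: $196.63
(Employer's $323.59 toward union dues is not withheld from the employee.)
Total deductions = $330.76 + $120.68 + $411.92 + $35.49 + $192.50 + $277.88 + $196.63 = $1565.86
Net pay = $3548.92 − $1565.86 = $1983.06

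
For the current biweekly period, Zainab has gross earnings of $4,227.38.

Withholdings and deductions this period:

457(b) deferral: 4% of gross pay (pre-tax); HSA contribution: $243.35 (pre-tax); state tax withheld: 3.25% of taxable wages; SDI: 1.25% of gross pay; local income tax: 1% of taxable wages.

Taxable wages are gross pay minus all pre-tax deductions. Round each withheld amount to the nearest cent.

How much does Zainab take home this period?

HSA contribution: $243.35
457(b) deferral: $4,227.38 × 0.04 = $169.10
Pre-tax total = $243.35 + $169.10 = $412.45
Taxable wages = $4,227.38 − $412.45 = $3,814.93
State tax withheld: $3,814.93 × 0.0325 = $123.99
Local income tax: $3,814.93 × 0.01 = $38.15
SDI: $4,227.38 × 0.0125 = $52.84
Total deductions = $243.35 + $169.10 + $123.99 + $38.15 + $52.84 = $627.43
Net pay = $4,227.38 − $627.43 = $3,599.95

$3,599.95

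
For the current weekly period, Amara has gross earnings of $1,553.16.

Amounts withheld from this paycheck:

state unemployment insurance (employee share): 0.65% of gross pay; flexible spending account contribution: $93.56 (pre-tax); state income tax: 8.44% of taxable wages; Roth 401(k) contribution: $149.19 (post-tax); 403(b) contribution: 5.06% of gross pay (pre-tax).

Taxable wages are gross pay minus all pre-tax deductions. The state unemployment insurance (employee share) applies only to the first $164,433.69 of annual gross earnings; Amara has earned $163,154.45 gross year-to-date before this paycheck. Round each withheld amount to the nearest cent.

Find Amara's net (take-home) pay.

403(b) contribution: $1,553.16 × 0.0506 = $78.59
Flexible spending account contribution: $93.56
Pre-tax total = $78.59 + $93.56 = $172.15
Taxable wages = $1,553.16 − $172.15 = $1,381.01
State income tax: $1,381.01 × 0.0844 = $116.56
State unemployment insurance (employee share): only $164,433.69 − $163,154.45 = $1,279.24 of this check is subject → $1,279.24 × 0.0065 = $8.32
Roth 401(k) contribution: $149.19
Total deductions = $78.59 + $93.56 + $116.56 + $8.32 + $149.19 = $446.22
Net pay = $1,553.16 − $446.22 = $1,106.94

$1,106.94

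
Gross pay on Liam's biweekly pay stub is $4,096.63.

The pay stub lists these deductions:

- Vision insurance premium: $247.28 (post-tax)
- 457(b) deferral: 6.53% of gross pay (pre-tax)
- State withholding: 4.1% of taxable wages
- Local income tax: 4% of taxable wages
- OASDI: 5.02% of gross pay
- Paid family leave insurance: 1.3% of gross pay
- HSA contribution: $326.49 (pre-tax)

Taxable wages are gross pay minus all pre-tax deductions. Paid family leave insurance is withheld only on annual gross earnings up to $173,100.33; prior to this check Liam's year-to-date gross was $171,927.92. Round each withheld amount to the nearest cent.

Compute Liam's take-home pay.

HSA contribution: $326.49
457(b) deferral: $4,096.63 × 0.0653 = $267.51
Pre-tax total = $326.49 + $267.51 = $594.00
Taxable wages = $4,096.63 − $594.00 = $3,502.63
Local income tax: $3,502.63 × 0.04 = $140.11
State withholding: $3,502.63 × 0.041 = $143.61
OASDI: $4,096.63 × 0.0502 = $205.65
Paid family leave insurance: only $173,100.33 − $171,927.92 = $1,172.41 of this check is subject → $1,172.41 × 0.013 = $15.24
Vision insurance premium: $247.28
Total deductions = $326.49 + $267.51 + $140.11 + $143.61 + $205.65 + $15.24 + $247.28 = $1,345.89
Net pay = $4,096.63 − $1,345.89 = $2,750.74

$2,750.74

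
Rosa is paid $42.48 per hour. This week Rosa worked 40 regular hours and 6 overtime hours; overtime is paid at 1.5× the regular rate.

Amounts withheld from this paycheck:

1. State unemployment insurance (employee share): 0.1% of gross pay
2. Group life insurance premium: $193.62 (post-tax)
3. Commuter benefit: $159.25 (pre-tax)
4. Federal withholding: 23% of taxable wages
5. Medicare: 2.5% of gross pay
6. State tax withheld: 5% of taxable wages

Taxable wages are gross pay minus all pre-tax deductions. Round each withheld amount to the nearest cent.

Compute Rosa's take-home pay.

Regular pay: 40 × $42.48 = $1,699.20
Overtime pay: 6 × $42.48 × 1.5 = $382.32
Gross pay = $1,699.20 + $382.32 = $2,081.52
Commuter benefit: $159.25
Taxable wages = $2,081.52 − $159.25 = $1,922.27
State tax withheld: $1,922.27 × 0.05 = $96.11
Federal withholding: $1,922.27 × 0.23 = $442.12
State unemployment insurance (employee share): $2,081.52 × 0.001 = $2.08
Medicare: $2,081.52 × 0.025 = $52.04
Group life insurance premium: $193.62
Total deductions = $159.25 + $96.11 + $442.12 + $2.08 + $52.04 + $193.62 = $945.22
Net pay = $2,081.52 − $945.22 = $1,136.30

$1,136.30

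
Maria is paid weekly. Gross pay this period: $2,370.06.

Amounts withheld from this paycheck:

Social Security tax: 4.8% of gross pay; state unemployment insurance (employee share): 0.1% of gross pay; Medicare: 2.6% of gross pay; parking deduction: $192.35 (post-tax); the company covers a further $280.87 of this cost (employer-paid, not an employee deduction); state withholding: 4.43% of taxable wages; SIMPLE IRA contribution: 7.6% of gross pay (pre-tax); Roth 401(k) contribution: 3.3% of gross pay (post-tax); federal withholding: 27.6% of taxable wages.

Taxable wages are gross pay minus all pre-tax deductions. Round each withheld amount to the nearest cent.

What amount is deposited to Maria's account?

$1,040.20

SIMPLE IRA contribution: $2,370.06 × 0.076 = $180.12
Taxable wages = $2,370.06 − $180.12 = $2,189.94
Federal withholding: $2,189.94 × 0.276 = $604.42
State withholding: $2,189.94 × 0.0443 = $97.01
Medicare: $2,370.06 × 0.026 = $61.62
State unemployment insurance (employee share): $2,370.06 × 0.001 = $2.37
Social Security tax: $2,370.06 × 0.048 = $113.76
Roth 401(k) contribution: $2,370.06 × 0.033 = $78.21
Parking deduction: $192.35
(Employer's $280.87 toward parking deduction is not withheld from the employee.)
Total deductions = $180.12 + $604.42 + $97.01 + $61.62 + $2.37 + $113.76 + $78.21 + $192.35 = $1,329.86
Net pay = $2,370.06 − $1,329.86 = $1,040.20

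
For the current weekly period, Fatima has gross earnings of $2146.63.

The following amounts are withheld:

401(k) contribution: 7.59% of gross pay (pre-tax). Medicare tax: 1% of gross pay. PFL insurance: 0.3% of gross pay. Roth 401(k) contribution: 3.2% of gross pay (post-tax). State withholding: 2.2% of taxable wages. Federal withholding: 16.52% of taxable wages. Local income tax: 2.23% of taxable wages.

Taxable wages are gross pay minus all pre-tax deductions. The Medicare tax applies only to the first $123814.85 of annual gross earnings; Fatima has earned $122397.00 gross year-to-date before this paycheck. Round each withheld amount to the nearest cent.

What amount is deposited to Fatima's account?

$1478.80

401(k) contribution: $2146.63 × 0.0759 = $162.93
Taxable wages = $2146.63 − $162.93 = $1983.70
State withholding: $1983.70 × 0.022 = $43.64
Local income tax: $1983.70 × 0.0223 = $44.24
Federal withholding: $1983.70 × 0.1652 = $327.71
PFL insurance: $2146.63 × 0.003 = $6.44
Medicare tax: only $123814.85 − $122397.00 = $1417.85 of this check is subject → $1417.85 × 0.01 = $14.18
Roth 401(k) contribution: $2146.63 × 0.032 = $68.69
Total deductions = $162.93 + $43.64 + $44.24 + $327.71 + $6.44 + $14.18 + $68.69 = $667.83
Net pay = $2146.63 − $667.83 = $1478.80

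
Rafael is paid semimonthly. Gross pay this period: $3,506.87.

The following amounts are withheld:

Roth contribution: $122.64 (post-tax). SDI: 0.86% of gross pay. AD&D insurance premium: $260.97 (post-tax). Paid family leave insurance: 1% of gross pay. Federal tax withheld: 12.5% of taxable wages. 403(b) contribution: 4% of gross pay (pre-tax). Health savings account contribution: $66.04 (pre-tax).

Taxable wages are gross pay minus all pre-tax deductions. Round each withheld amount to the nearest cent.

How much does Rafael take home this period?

403(b) contribution: $3,506.87 × 0.04 = $140.27
Health savings account contribution: $66.04
Pre-tax total = $140.27 + $66.04 = $206.31
Taxable wages = $3,506.87 − $206.31 = $3,300.56
Federal tax withheld: $3,300.56 × 0.125 = $412.57
Paid family leave insurance: $3,506.87 × 0.01 = $35.07
SDI: $3,506.87 × 0.0086 = $30.16
Roth contribution: $122.64
AD&D insurance premium: $260.97
Total deductions = $140.27 + $66.04 + $412.57 + $35.07 + $30.16 + $122.64 + $260.97 = $1,067.72
Net pay = $3,506.87 − $1,067.72 = $2,439.15

$2,439.15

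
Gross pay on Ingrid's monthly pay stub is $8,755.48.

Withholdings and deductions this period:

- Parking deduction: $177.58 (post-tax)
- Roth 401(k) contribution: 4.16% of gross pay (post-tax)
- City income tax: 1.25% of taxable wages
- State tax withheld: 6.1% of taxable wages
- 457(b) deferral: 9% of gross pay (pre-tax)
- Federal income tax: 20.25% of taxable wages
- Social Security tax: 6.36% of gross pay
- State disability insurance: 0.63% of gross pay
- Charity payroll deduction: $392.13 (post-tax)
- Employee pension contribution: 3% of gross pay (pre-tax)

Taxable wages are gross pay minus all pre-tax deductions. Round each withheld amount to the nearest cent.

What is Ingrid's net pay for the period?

Employee pension contribution: $8,755.48 × 0.03 = $262.66
457(b) deferral: $8,755.48 × 0.09 = $787.99
Pre-tax total = $262.66 + $787.99 = $1,050.65
Taxable wages = $8,755.48 − $1,050.65 = $7,704.83
City income tax: $7,704.83 × 0.0125 = $96.31
Federal income tax: $7,704.83 × 0.2025 = $1,560.23
State tax withheld: $7,704.83 × 0.061 = $469.99
Social Security tax: $8,755.48 × 0.0636 = $556.85
State disability insurance: $8,755.48 × 0.0063 = $55.16
Roth 401(k) contribution: $8,755.48 × 0.0416 = $364.23
Parking deduction: $177.58
Charity payroll deduction: $392.13
Total deductions = $262.66 + $787.99 + $96.31 + $1,560.23 + $469.99 + $556.85 + $55.16 + $364.23 + $177.58 + $392.13 = $4,723.13
Net pay = $8,755.48 − $4,723.13 = $4,032.35

$4,032.35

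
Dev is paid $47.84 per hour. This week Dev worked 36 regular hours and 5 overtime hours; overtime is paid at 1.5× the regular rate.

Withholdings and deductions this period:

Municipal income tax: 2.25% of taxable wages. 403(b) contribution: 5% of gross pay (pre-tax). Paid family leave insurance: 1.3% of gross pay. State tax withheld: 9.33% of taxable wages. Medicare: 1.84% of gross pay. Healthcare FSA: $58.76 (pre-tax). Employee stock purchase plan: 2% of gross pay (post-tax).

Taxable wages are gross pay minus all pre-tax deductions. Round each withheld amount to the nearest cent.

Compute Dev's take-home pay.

$1589.14

Regular pay: 36 × $47.84 = $1722.24
Overtime pay: 5 × $47.84 × 1.5 = $358.80
Gross pay = $1722.24 + $358.80 = $2081.04
Healthcare FSA: $58.76
403(b) contribution: $2081.04 × 0.05 = $104.05
Pre-tax total = $58.76 + $104.05 = $162.81
Taxable wages = $2081.04 − $162.81 = $1918.23
State tax withheld: $1918.23 × 0.0933 = $178.97
Municipal income tax: $1918.23 × 0.0225 = $43.16
Medicare: $2081.04 × 0.0184 = $38.29
Paid family leave insurance: $2081.04 × 0.013 = $27.05
Employee stock purchase plan: $2081.04 × 0.02 = $41.62
Total deductions = $58.76 + $104.05 + $178.97 + $43.16 + $38.29 + $27.05 + $41.62 = $491.90
Net pay = $2081.04 − $491.90 = $1589.14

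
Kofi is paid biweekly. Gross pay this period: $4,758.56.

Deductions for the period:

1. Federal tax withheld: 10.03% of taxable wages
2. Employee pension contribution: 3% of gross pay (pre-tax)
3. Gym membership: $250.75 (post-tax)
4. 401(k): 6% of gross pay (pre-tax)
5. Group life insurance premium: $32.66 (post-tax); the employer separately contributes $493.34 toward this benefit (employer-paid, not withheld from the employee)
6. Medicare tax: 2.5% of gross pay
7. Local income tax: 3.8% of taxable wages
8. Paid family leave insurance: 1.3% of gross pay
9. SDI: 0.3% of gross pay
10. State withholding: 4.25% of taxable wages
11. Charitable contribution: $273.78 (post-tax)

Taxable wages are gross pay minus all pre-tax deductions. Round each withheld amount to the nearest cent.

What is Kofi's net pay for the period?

Employee pension contribution: $4,758.56 × 0.03 = $142.76
401(k): $4,758.56 × 0.06 = $285.51
Pre-tax total = $142.76 + $285.51 = $428.27
Taxable wages = $4,758.56 − $428.27 = $4,330.29
Local income tax: $4,330.29 × 0.038 = $164.55
Federal tax withheld: $4,330.29 × 0.1003 = $434.33
State withholding: $4,330.29 × 0.0425 = $184.04
Medicare tax: $4,758.56 × 0.025 = $118.96
Paid family leave insurance: $4,758.56 × 0.013 = $61.86
SDI: $4,758.56 × 0.003 = $14.28
Gym membership: $250.75
Charitable contribution: $273.78
Group life insurance premium: $32.66
(Employer's $493.34 toward group life insurance premium is not withheld from the employee.)
Total deductions = $142.76 + $285.51 + $164.55 + $434.33 + $184.04 + $118.96 + $61.86 + $14.28 + $250.75 + $273.78 + $32.66 = $1,963.48
Net pay = $4,758.56 − $1,963.48 = $2,795.08

$2,795.08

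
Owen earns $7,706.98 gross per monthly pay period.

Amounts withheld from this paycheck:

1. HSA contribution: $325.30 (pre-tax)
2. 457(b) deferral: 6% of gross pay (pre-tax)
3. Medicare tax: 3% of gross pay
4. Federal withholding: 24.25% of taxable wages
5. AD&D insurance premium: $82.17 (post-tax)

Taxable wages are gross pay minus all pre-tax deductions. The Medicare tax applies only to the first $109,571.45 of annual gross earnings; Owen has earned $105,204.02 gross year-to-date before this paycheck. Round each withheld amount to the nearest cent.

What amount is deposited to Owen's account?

HSA contribution: $325.30
457(b) deferral: $7,706.98 × 0.06 = $462.42
Pre-tax total = $325.30 + $462.42 = $787.72
Taxable wages = $7,706.98 − $787.72 = $6,919.26
Federal withholding: $6,919.26 × 0.2425 = $1,677.92
Medicare tax: only $109,571.45 − $105,204.02 = $4,367.43 of this check is subject → $4,367.43 × 0.03 = $131.02
AD&D insurance premium: $82.17
Total deductions = $325.30 + $462.42 + $1,677.92 + $131.02 + $82.17 = $2,678.83
Net pay = $7,706.98 − $2,678.83 = $5,028.15

$5,028.15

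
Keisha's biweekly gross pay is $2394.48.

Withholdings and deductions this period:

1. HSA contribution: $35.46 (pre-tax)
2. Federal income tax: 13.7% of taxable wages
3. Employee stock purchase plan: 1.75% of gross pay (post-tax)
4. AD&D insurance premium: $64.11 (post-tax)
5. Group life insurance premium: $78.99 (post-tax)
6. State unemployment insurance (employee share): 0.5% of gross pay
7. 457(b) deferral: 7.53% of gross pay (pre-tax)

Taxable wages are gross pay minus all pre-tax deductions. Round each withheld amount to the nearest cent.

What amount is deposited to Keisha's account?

HSA contribution: $35.46
457(b) deferral: $2394.48 × 0.0753 = $180.30
Pre-tax total = $35.46 + $180.30 = $215.76
Taxable wages = $2394.48 − $215.76 = $2178.72
Federal income tax: $2178.72 × 0.137 = $298.48
State unemployment insurance (employee share): $2394.48 × 0.005 = $11.97
AD&D insurance premium: $64.11
Employee stock purchase plan: $2394.48 × 0.0175 = $41.90
Group life insurance premium: $78.99
Total deductions = $35.46 + $180.30 + $298.48 + $11.97 + $64.11 + $41.90 + $78.99 = $711.21
Net pay = $2394.48 − $711.21 = $1683.27

$1683.27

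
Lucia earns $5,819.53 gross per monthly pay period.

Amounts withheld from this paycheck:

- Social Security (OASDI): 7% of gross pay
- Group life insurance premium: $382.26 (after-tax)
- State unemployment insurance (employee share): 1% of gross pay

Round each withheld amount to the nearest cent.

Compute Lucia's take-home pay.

$4,971.70

State unemployment insurance (employee share): $5,819.53 × 0.01 = $58.20
Social Security (OASDI): $5,819.53 × 0.07 = $407.37
Group life insurance premium: $382.26
Total deductions = $58.20 + $407.37 + $382.26 = $847.83
Net pay = $5,819.53 − $847.83 = $4,971.70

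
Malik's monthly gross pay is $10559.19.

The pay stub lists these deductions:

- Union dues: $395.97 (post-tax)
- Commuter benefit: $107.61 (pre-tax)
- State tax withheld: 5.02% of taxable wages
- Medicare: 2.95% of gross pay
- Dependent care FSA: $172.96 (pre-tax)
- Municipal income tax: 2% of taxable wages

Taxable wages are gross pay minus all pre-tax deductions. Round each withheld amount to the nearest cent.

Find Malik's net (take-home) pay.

$8849.59

Dependent care FSA: $172.96
Commuter benefit: $107.61
Pre-tax total = $172.96 + $107.61 = $280.57
Taxable wages = $10559.19 − $280.57 = $10278.62
State tax withheld: $10278.62 × 0.0502 = $515.99
Municipal income tax: $10278.62 × 0.02 = $205.57
Medicare: $10559.19 × 0.0295 = $311.50
Union dues: $395.97
Total deductions = $172.96 + $107.61 + $515.99 + $205.57 + $311.50 + $395.97 = $1709.60
Net pay = $10559.19 − $1709.60 = $8849.59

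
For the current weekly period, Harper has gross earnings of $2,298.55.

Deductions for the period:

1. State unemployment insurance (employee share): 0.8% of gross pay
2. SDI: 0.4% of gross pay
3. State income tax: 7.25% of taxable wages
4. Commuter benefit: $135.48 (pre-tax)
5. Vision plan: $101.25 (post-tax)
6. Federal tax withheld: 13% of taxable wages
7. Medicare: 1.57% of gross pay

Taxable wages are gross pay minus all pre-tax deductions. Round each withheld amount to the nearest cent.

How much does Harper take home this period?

$1,560.13

Commuter benefit: $135.48
Taxable wages = $2,298.55 − $135.48 = $2,163.07
Federal tax withheld: $2,163.07 × 0.13 = $281.20
State income tax: $2,163.07 × 0.0725 = $156.82
State unemployment insurance (employee share): $2,298.55 × 0.008 = $18.39
Medicare: $2,298.55 × 0.0157 = $36.09
SDI: $2,298.55 × 0.004 = $9.19
Vision plan: $101.25
Total deductions = $135.48 + $281.20 + $156.82 + $18.39 + $36.09 + $9.19 + $101.25 = $738.42
Net pay = $2,298.55 − $738.42 = $1,560.13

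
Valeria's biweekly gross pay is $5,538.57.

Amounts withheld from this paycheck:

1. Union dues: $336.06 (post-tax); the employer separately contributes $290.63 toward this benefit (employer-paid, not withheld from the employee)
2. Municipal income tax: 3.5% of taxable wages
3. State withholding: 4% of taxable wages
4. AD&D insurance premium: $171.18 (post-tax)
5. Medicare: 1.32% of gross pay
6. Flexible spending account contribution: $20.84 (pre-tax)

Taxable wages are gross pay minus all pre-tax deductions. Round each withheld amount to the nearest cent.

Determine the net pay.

$4,523.55

Flexible spending account contribution: $20.84
Taxable wages = $5,538.57 − $20.84 = $5,517.73
State withholding: $5,517.73 × 0.04 = $220.71
Municipal income tax: $5,517.73 × 0.035 = $193.12
Medicare: $5,538.57 × 0.0132 = $73.11
AD&D insurance premium: $171.18
Union dues: $336.06
(Employer's $290.63 toward union dues is not withheld from the employee.)
Total deductions = $20.84 + $220.71 + $193.12 + $73.11 + $171.18 + $336.06 = $1,015.02
Net pay = $5,538.57 − $1,015.02 = $4,523.55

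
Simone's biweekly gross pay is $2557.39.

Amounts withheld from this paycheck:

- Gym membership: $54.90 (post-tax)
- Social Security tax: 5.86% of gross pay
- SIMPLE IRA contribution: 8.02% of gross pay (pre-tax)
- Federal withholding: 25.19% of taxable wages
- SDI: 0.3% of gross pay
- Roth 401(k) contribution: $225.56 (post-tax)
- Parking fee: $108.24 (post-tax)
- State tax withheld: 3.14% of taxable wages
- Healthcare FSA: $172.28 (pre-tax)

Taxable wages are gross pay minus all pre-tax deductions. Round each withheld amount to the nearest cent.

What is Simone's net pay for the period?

$1016.19

SIMPLE IRA contribution: $2557.39 × 0.0802 = $205.10
Healthcare FSA: $172.28
Pre-tax total = $205.10 + $172.28 = $377.38
Taxable wages = $2557.39 − $377.38 = $2180.01
State tax withheld: $2180.01 × 0.0314 = $68.45
Federal withholding: $2180.01 × 0.2519 = $549.14
Social Security tax: $2557.39 × 0.0586 = $149.86
SDI: $2557.39 × 0.003 = $7.67
Gym membership: $54.90
Parking fee: $108.24
Roth 401(k) contribution: $225.56
Total deductions = $205.10 + $172.28 + $68.45 + $549.14 + $149.86 + $7.67 + $54.90 + $108.24 + $225.56 = $1541.20
Net pay = $2557.39 − $1541.20 = $1016.19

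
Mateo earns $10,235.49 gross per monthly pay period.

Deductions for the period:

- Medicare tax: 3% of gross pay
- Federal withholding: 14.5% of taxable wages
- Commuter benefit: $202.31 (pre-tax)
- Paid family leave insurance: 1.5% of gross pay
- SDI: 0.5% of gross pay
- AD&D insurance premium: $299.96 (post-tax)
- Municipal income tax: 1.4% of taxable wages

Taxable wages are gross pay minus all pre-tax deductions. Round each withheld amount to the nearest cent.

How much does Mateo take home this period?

Commuter benefit: $202.31
Taxable wages = $10,235.49 − $202.31 = $10,033.18
Federal withholding: $10,033.18 × 0.145 = $1,454.81
Municipal income tax: $10,033.18 × 0.014 = $140.46
Paid family leave insurance: $10,235.49 × 0.015 = $153.53
Medicare tax: $10,235.49 × 0.03 = $307.06
SDI: $10,235.49 × 0.005 = $51.18
AD&D insurance premium: $299.96
Total deductions = $202.31 + $1,454.81 + $140.46 + $153.53 + $307.06 + $51.18 + $299.96 = $2,609.31
Net pay = $10,235.49 − $2,609.31 = $7,626.18

$7,626.18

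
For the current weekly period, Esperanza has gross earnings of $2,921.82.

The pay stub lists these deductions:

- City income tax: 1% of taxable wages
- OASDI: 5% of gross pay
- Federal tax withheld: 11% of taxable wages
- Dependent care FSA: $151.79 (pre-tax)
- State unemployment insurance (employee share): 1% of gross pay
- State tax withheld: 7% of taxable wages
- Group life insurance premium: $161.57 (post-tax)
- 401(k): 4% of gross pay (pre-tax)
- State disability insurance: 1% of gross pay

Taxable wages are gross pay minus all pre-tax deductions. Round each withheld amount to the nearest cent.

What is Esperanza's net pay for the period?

$1,782.96

Dependent care FSA: $151.79
401(k): $2,921.82 × 0.04 = $116.87
Pre-tax total = $151.79 + $116.87 = $268.66
Taxable wages = $2,921.82 − $268.66 = $2,653.16
City income tax: $2,653.16 × 0.01 = $26.53
Federal tax withheld: $2,653.16 × 0.11 = $291.85
State tax withheld: $2,653.16 × 0.07 = $185.72
State unemployment insurance (employee share): $2,921.82 × 0.01 = $29.22
State disability insurance: $2,921.82 × 0.01 = $29.22
OASDI: $2,921.82 × 0.05 = $146.09
Group life insurance premium: $161.57
Total deductions = $151.79 + $116.87 + $26.53 + $291.85 + $185.72 + $29.22 + $29.22 + $146.09 + $161.57 = $1,138.86
Net pay = $2,921.82 − $1,138.86 = $1,782.96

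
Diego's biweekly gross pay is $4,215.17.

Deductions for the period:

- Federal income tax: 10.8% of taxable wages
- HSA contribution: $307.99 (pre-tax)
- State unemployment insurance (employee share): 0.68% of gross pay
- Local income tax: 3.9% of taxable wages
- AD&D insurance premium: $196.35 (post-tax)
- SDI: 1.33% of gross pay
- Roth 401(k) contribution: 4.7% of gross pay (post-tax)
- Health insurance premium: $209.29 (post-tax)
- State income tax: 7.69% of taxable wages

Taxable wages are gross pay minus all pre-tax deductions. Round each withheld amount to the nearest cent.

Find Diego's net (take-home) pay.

$2,343.89

HSA contribution: $307.99
Taxable wages = $4,215.17 − $307.99 = $3,907.18
Local income tax: $3,907.18 × 0.039 = $152.38
Federal income tax: $3,907.18 × 0.108 = $421.98
State income tax: $3,907.18 × 0.0769 = $300.46
SDI: $4,215.17 × 0.0133 = $56.06
State unemployment insurance (employee share): $4,215.17 × 0.0068 = $28.66
AD&D insurance premium: $196.35
Roth 401(k) contribution: $4,215.17 × 0.047 = $198.11
Health insurance premium: $209.29
Total deductions = $307.99 + $152.38 + $421.98 + $300.46 + $56.06 + $28.66 + $196.35 + $198.11 + $209.29 = $1,871.28
Net pay = $4,215.17 − $1,871.28 = $2,343.89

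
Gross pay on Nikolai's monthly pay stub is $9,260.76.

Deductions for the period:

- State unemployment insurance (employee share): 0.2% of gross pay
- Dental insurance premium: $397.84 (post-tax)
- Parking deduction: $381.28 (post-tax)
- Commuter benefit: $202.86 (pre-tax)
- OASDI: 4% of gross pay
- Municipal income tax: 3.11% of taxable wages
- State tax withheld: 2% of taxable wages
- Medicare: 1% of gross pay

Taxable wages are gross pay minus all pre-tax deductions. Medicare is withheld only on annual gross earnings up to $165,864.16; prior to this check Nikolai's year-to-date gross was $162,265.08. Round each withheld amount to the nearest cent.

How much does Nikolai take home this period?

Commuter benefit: $202.86
Taxable wages = $9,260.76 − $202.86 = $9,057.90
Municipal income tax: $9,057.90 × 0.0311 = $281.70
State tax withheld: $9,057.90 × 0.02 = $181.16
State unemployment insurance (employee share): $9,260.76 × 0.002 = $18.52
Medicare: only $165,864.16 − $162,265.08 = $3,599.08 of this check is subject → $3,599.08 × 0.01 = $35.99
OASDI: $9,260.76 × 0.04 = $370.43
Parking deduction: $381.28
Dental insurance premium: $397.84
Total deductions = $202.86 + $281.70 + $181.16 + $18.52 + $35.99 + $370.43 + $381.28 + $397.84 = $1,869.78
Net pay = $9,260.76 − $1,869.78 = $7,390.98

$7,390.98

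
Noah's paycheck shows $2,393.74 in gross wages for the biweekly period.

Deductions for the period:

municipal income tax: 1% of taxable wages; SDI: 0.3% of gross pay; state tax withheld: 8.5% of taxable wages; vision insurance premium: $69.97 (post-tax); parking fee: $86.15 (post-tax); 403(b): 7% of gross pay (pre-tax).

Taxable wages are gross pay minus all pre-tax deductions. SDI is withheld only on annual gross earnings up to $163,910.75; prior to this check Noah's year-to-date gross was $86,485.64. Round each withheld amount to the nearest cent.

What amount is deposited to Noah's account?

$1,851.39

403(b): $2,393.74 × 0.07 = $167.56
Taxable wages = $2,393.74 − $167.56 = $2,226.18
Municipal income tax: $2,226.18 × 0.01 = $22.26
State tax withheld: $2,226.18 × 0.085 = $189.23
SDI: cap not yet reached, full $2,393.74 is subject → $2,393.74 × 0.003 = $7.18
Parking fee: $86.15
Vision insurance premium: $69.97
Total deductions = $167.56 + $22.26 + $189.23 + $7.18 + $86.15 + $69.97 = $542.35
Net pay = $2,393.74 − $542.35 = $1,851.39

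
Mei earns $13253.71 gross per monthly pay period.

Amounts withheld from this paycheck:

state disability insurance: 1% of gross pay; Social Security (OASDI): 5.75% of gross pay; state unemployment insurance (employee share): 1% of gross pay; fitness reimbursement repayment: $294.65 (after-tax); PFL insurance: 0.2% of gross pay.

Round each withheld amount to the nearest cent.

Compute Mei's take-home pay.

$11905.38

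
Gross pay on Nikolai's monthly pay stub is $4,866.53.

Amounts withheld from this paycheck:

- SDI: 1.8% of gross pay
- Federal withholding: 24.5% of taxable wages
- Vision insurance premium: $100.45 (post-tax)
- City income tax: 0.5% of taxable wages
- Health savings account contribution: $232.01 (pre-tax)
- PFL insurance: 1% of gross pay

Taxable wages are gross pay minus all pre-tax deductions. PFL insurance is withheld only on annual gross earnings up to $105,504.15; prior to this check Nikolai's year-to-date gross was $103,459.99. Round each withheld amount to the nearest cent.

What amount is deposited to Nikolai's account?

$3,267.40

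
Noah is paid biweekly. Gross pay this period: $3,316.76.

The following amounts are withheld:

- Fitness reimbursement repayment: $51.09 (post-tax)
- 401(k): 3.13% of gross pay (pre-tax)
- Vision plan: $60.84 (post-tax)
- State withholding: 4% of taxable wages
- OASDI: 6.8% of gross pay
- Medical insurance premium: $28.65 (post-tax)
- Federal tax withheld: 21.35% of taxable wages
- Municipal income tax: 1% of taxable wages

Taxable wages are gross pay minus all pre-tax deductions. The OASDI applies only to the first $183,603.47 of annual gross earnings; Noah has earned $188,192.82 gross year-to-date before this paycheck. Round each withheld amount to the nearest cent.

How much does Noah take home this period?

$2,225.76

401(k): $3,316.76 × 0.0313 = $103.81
Taxable wages = $3,316.76 − $103.81 = $3,212.95
Federal tax withheld: $3,212.95 × 0.2135 = $685.96
Municipal income tax: $3,212.95 × 0.01 = $32.13
State withholding: $3,212.95 × 0.04 = $128.52
OASDI: annual cap $183,603.47 already reached (YTD $188,192.82), so $0.00
Medical insurance premium: $28.65
Fitness reimbursement repayment: $51.09
Vision plan: $60.84
Total deductions = $103.81 + $685.96 + $32.13 + $128.52 + $0.00 + $28.65 + $51.09 + $60.84 = $1,091.00
Net pay = $3,316.76 − $1,091.00 = $2,225.76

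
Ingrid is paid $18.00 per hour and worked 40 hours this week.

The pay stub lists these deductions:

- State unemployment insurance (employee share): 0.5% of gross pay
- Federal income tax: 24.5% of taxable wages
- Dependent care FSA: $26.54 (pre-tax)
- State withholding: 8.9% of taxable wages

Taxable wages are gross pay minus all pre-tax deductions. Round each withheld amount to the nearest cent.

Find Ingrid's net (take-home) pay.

$458.24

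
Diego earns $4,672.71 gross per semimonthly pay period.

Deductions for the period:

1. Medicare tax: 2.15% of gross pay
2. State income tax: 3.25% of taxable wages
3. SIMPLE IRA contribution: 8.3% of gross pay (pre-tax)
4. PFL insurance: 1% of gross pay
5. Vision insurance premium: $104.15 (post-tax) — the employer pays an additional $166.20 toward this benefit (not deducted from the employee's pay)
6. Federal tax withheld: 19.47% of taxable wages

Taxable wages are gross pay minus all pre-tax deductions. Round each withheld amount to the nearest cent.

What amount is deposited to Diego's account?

$3,060.01

SIMPLE IRA contribution: $4,672.71 × 0.083 = $387.83
Taxable wages = $4,672.71 − $387.83 = $4,284.88
State income tax: $4,284.88 × 0.0325 = $139.26
Federal tax withheld: $4,284.88 × 0.1947 = $834.27
Medicare tax: $4,672.71 × 0.0215 = $100.46
PFL insurance: $4,672.71 × 0.01 = $46.73
Vision insurance premium: $104.15
(Employer's $166.20 toward vision insurance premium is not withheld from the employee.)
Total deductions = $387.83 + $139.26 + $834.27 + $100.46 + $46.73 + $104.15 = $1,612.70
Net pay = $4,672.71 − $1,612.70 = $3,060.01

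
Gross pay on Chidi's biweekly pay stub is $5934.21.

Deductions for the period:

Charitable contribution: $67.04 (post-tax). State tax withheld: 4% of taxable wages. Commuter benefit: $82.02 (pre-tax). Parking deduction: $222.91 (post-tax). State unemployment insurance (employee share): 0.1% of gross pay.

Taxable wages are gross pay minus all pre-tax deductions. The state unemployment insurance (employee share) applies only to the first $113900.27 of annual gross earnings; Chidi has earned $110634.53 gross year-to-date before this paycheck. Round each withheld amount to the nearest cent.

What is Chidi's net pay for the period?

$5324.88

Commuter benefit: $82.02
Taxable wages = $5934.21 − $82.02 = $5852.19
State tax withheld: $5852.19 × 0.04 = $234.09
State unemployment insurance (employee share): only $113900.27 − $110634.53 = $3265.74 of this check is subject → $3265.74 × 0.001 = $3.27
Charitable contribution: $67.04
Parking deduction: $222.91
Total deductions = $82.02 + $234.09 + $3.27 + $67.04 + $222.91 = $609.33
Net pay = $5934.21 − $609.33 = $5324.88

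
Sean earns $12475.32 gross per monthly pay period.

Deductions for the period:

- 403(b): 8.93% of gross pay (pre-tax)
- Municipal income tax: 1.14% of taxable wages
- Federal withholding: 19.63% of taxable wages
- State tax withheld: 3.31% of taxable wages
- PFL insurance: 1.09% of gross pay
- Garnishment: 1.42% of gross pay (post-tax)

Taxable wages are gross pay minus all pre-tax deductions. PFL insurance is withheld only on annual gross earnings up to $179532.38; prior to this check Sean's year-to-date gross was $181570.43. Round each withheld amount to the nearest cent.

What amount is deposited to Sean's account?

403(b): $12475.32 × 0.0893 = $1114.05
Taxable wages = $12475.32 − $1114.05 = $11361.27
State tax withheld: $11361.27 × 0.0331 = $376.06
Federal withholding: $11361.27 × 0.1963 = $2230.22
Municipal income tax: $11361.27 × 0.0114 = $129.52
PFL insurance: annual cap $179532.38 already reached (YTD $181570.43), so $0.00
Garnishment: $12475.32 × 0.0142 = $177.15
Total deductions = $1114.05 + $376.06 + $2230.22 + $129.52 + $0.00 + $177.15 = $4027.00
Net pay = $12475.32 − $4027.00 = $8448.32

$8448.32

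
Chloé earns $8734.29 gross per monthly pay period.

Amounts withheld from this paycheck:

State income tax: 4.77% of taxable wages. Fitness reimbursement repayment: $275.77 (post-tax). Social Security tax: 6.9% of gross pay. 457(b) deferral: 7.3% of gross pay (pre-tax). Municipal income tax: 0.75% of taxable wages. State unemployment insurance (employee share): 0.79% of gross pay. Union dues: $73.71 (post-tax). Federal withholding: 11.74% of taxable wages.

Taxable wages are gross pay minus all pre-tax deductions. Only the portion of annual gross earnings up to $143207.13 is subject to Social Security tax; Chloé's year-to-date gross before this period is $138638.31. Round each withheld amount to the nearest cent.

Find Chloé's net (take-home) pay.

$5965.47

457(b) deferral: $8734.29 × 0.073 = $637.60
Taxable wages = $8734.29 − $637.60 = $8096.69
State income tax: $8096.69 × 0.0477 = $386.21
Municipal income tax: $8096.69 × 0.0075 = $60.73
Federal withholding: $8096.69 × 0.1174 = $950.55
Social Security tax: only $143207.13 − $138638.31 = $4568.82 of this check is subject → $4568.82 × 0.069 = $315.25
State unemployment insurance (employee share): $8734.29 × 0.0079 = $69.00
Fitness reimbursement repayment: $275.77
Union dues: $73.71
Total deductions = $637.60 + $386.21 + $60.73 + $950.55 + $315.25 + $69.00 + $275.77 + $73.71 = $2768.82
Net pay = $8734.29 − $2768.82 = $5965.47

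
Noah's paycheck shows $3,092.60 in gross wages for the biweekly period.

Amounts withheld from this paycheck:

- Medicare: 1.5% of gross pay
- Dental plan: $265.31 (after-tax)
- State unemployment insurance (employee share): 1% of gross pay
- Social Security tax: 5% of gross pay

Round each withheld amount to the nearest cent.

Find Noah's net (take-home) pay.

$2,595.34

State unemployment insurance (employee share): $3,092.60 × 0.01 = $30.93
Social Security tax: $3,092.60 × 0.05 = $154.63
Medicare: $3,092.60 × 0.015 = $46.39
Dental plan: $265.31
Total deductions = $30.93 + $154.63 + $46.39 + $265.31 = $497.26
Net pay = $3,092.60 − $497.26 = $2,595.34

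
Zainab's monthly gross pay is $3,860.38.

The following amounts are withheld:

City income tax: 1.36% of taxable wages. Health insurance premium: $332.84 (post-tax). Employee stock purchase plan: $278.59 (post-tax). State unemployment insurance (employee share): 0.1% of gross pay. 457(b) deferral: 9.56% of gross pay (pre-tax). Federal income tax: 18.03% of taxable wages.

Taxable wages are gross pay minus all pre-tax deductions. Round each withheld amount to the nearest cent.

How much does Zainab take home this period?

$2,199.07

457(b) deferral: $3,860.38 × 0.0956 = $369.05
Taxable wages = $3,860.38 − $369.05 = $3,491.33
City income tax: $3,491.33 × 0.0136 = $47.48
Federal income tax: $3,491.33 × 0.1803 = $629.49
State unemployment insurance (employee share): $3,860.38 × 0.001 = $3.86
Health insurance premium: $332.84
Employee stock purchase plan: $278.59
Total deductions = $369.05 + $47.48 + $629.49 + $3.86 + $332.84 + $278.59 = $1,661.31
Net pay = $3,860.38 − $1,661.31 = $2,199.07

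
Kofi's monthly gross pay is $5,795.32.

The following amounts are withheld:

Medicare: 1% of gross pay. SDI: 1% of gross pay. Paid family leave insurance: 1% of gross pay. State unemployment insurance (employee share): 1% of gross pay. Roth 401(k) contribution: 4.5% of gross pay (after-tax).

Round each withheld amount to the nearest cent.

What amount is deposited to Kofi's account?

Paid family leave insurance: $5,795.32 × 0.01 = $57.95
State unemployment insurance (employee share): $5,795.32 × 0.01 = $57.95
SDI: $5,795.32 × 0.01 = $57.95
Medicare: $5,795.32 × 0.01 = $57.95
Roth 401(k) contribution: $5,795.32 × 0.045 = $260.79
Total deductions = $57.95 + $57.95 + $57.95 + $57.95 + $260.79 = $492.59
Net pay = $5,795.32 − $492.59 = $5,302.73

$5,302.73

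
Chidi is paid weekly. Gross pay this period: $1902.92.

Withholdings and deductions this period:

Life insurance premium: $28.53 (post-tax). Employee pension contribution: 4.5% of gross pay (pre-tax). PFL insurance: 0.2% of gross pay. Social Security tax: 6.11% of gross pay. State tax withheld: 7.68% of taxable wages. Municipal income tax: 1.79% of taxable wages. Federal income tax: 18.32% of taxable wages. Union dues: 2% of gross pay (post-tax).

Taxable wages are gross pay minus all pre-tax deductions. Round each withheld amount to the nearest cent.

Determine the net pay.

Employee pension contribution: $1902.92 × 0.045 = $85.63
Taxable wages = $1902.92 − $85.63 = $1817.29
Federal income tax: $1817.29 × 0.1832 = $332.93
Municipal income tax: $1817.29 × 0.0179 = $32.53
State tax withheld: $1817.29 × 0.0768 = $139.57
Social Security tax: $1902.92 × 0.0611 = $116.27
PFL insurance: $1902.92 × 0.002 = $3.81
Life insurance premium: $28.53
Union dues: $1902.92 × 0.02 = $38.06
Total deductions = $85.63 + $332.93 + $32.53 + $139.57 + $116.27 + $3.81 + $28.53 + $38.06 = $777.33
Net pay = $1902.92 − $777.33 = $1125.59

$1125.59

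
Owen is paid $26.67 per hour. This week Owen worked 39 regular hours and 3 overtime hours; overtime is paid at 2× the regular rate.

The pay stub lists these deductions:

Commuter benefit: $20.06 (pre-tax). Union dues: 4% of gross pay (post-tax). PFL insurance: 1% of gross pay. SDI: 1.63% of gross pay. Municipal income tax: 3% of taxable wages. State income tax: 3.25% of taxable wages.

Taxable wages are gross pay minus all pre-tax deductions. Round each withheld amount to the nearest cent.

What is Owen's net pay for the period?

$1,026.77

Regular pay: 39 × $26.67 = $1,040.13
Overtime pay: 3 × $26.67 × 2 = $160.02
Gross pay = $1,040.13 + $160.02 = $1,200.15
Commuter benefit: $20.06
Taxable wages = $1,200.15 − $20.06 = $1,180.09
State income tax: $1,180.09 × 0.0325 = $38.35
Municipal income tax: $1,180.09 × 0.03 = $35.40
PFL insurance: $1,200.15 × 0.01 = $12.00
SDI: $1,200.15 × 0.0163 = $19.56
Union dues: $1,200.15 × 0.04 = $48.01
Total deductions = $20.06 + $38.35 + $35.40 + $12.00 + $19.56 + $48.01 = $173.38
Net pay = $1,200.15 − $173.38 = $1,026.77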